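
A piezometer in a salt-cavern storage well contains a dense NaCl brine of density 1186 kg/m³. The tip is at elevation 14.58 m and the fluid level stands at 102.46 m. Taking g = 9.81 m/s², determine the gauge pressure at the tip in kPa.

Pressure head ψ = h − z = 102.46 − 14.58 = 87.88 m.
P = ρgψ = 1186 × 9.81 × 87.88 = 1022454 Pa ≈ 1020 kPa.

P ≈ 1020 kPa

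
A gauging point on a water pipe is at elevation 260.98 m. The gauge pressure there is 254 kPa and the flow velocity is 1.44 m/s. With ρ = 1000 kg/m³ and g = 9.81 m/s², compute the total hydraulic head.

Pressure head ψ = P/(ρg) = 254×1000 / (1000 × 9.81) = 25.89 m.
Velocity head = v²/(2g) = 1.44² / (2 × 9.81) = 0.106 m.
h = z + ψ + v²/(2g) = 260.98 + 25.89 + 0.106 = 286.98 m.

h ≈ 286.98 m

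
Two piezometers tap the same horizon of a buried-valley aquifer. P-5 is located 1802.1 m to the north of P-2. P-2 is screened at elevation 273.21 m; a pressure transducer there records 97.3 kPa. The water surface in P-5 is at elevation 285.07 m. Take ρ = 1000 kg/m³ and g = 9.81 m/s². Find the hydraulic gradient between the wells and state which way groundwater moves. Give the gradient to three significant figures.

Pressure head at P-2: ψ = P/(ρg) = 97.3×1000 / (1000 × 9.81) = 9.92 m.
Total head at P-2: h = z + ψ = 273.21 + 9.92 = 283.13 m.
Total head at P-5: h = 285.07 m (water level in the piezometer is the total head).
Head difference: h(P-2) − h(P-5) = 283.13 − 285.07 = -1.94 m.
Hydraulic gradient: i = |Δh| / L = 1.94 / 1802.1 = 0.00108.
Flow is from higher to lower head: from P-5 toward P-2, i.e. toward the south.

i ≈ 0.00108; groundwater flows toward the south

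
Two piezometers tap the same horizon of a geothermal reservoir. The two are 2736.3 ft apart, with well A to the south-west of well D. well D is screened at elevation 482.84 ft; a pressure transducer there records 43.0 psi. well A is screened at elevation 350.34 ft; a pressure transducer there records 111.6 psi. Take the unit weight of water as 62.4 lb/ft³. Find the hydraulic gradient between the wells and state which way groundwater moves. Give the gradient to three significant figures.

Pressure head at well D: ψ = 144·P/γ = 144 × 43.0 / 62.4 = 99.23 ft.
Total head at well D: h = z + ψ = 482.84 + 99.23 = 582.07 ft.
Pressure head at well A: ψ = 144·P/γ = 144 × 111.6 / 62.4 = 257.54 ft.
Total head at well A: h = z + ψ = 350.34 + 257.54 = 607.88 ft.
Head difference: h(well D) − h(well A) = 582.07 − 607.88 = -25.81 ft.
Hydraulic gradient: i = |Δh| / L = 25.81 / 2736.3 = 0.00943.
Flow is from higher to lower head: from well A toward well D, i.e. toward the north-east.

i ≈ 0.00943; groundwater flows toward the north-east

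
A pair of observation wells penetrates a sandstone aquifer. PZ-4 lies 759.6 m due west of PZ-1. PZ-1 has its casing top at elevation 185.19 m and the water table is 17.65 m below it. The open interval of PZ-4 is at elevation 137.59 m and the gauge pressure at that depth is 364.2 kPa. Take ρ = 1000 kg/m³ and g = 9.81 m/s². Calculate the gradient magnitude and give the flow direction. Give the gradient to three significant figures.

Total head at PZ-1: h = 185.19 − 17.65 = 167.54 m.
Pressure head at PZ-4: ψ = P/(ρg) = 364.2×1000 / (1000 × 9.81) = 37.13 m.
Total head at PZ-4: h = z + ψ = 137.59 + 37.13 = 174.72 m.
Head difference: h(PZ-1) − h(PZ-4) = 167.54 − 174.72 = -7.18 m.
Hydraulic gradient: i = |Δh| / L = 7.18 / 759.6 = 0.00945.
Flow is from higher to lower head: from PZ-4 toward PZ-1, i.e. toward the east.

i ≈ 0.00945; groundwater flows toward the east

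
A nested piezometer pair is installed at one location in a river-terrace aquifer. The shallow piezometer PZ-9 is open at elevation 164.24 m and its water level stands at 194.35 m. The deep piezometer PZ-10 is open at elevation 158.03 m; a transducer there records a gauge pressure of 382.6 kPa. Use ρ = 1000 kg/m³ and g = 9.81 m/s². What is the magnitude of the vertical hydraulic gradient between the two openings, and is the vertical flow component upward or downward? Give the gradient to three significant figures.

|i_v| ≈ 0.432; vertical flow is upward

Total head at PZ-9: h = 194.35 m (water level in the standpipe).
Pressure head at PZ-10: ψ = P/(ρg) = 382.6×1000 / (1000 × 9.81) = 39.00 m.
Total head at PZ-10: h = z + ψ = 158.03 + 39.00 = 197.03 m.
Δh = h(PZ-9) − h(PZ-10) = 194.35 − 197.03 = -2.68 m.
Vertical separation Δz = 164.24 − 158.03 = 6.21 m.
|i_v| = |Δh| / Δz = 2.68 / 6.21 = 0.432.
Head is higher in the deep piezometer, so vertical flow is upward (discharge condition).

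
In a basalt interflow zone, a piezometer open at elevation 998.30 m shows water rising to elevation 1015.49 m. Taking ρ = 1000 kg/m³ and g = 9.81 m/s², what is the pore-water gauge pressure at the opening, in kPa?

P ≈ 169 kPa

Pressure head ψ = h − z = 1015.49 − 998.30 = 17.19 m.
P = ρgψ = 1000 × 9.81 × 17.19 = 168634 Pa ≈ 169 kPa.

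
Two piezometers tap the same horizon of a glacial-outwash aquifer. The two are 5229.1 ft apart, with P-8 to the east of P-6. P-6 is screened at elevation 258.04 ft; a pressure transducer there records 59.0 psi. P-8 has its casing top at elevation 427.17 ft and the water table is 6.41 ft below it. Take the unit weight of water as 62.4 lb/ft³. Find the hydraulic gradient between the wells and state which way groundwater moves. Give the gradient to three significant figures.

Pressure head at P-6: ψ = 144·P/γ = 144 × 59.0 / 62.4 = 136.15 ft.
Total head at P-6: h = z + ψ = 258.04 + 136.15 = 394.19 ft.
Total head at P-8: h = 427.17 − 6.41 = 420.76 ft.
Head difference: h(P-6) − h(P-8) = 394.19 − 420.76 = -26.57 ft.
Hydraulic gradient: i = |Δh| / L = 26.57 / 5229.1 = 0.00508.
Flow is from higher to lower head: from P-8 toward P-6, i.e. toward the west.

i ≈ 0.00508; groundwater flows toward the west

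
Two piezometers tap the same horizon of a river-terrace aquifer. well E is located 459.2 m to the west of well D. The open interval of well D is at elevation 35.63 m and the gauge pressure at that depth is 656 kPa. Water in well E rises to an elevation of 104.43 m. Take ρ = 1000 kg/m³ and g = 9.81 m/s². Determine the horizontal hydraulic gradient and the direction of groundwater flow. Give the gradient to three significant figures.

i ≈ 0.00420; groundwater flows toward the east

Pressure head at well D: ψ = P/(ρg) = 656×1000 / (1000 × 9.81) = 66.87 m.
Total head at well D: h = z + ψ = 35.63 + 66.87 = 102.50 m.
Total head at well E: h = 104.43 m (water level in the piezometer is the total head).
Head difference: h(well D) − h(well E) = 102.50 − 104.43 = -1.93 m.
Hydraulic gradient: i = |Δh| / L = 1.93 / 459.2 = 0.00420.
Flow is from higher to lower head: from well E toward well D, i.e. toward the east.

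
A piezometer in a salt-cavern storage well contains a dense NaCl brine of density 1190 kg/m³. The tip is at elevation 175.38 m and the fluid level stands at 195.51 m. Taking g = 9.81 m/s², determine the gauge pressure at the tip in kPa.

P ≈ 235 kPa

Pressure head ψ = h − z = 195.51 − 175.38 = 20.13 m.
P = ρgψ = 1190 × 9.81 × 20.13 = 234996 Pa ≈ 235 kPa.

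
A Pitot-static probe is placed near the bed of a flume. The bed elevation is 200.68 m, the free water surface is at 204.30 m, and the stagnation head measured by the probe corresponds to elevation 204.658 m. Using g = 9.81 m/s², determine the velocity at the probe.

v ≈ 2.65 m/s

Near the bed, under hydrostatic conditions, the piezometric head (z + ψ) equals the free-surface elevation, 204.30 m.
Velocity head = total − piezometric = 204.658 − 204.30 = 0.358 m.
v = √(2g·h_v) = √(2 × 9.81 × 0.358) = 2.65 m/s.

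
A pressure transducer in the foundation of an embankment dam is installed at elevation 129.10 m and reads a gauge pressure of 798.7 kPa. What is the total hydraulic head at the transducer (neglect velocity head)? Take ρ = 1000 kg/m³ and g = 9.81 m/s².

h ≈ 210.52 m

ψ = P/(ρg) = 798.7×1000 / (1000 × 9.81) = 81.42 m.
h = z + ψ = 129.10 + 81.42 = 210.52 m.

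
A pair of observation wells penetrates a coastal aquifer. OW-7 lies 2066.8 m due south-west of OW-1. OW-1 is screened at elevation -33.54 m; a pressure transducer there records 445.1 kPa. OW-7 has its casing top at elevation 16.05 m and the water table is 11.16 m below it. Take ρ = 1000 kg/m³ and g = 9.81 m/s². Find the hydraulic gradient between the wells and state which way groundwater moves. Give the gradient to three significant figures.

Pressure head at OW-1: ψ = P/(ρg) = 445.1×1000 / (1000 × 9.81) = 45.37 m.
Total head at OW-1: h = z + ψ = -33.54 + 45.37 = 11.83 m.
Total head at OW-7: h = 16.05 − 11.16 = 4.89 m.
Head difference: h(OW-1) − h(OW-7) = 11.83 − 4.89 = 6.94 m.
Hydraulic gradient: i = |Δh| / L = 6.94 / 2066.8 = 0.00336.
Flow is from higher to lower head: from OW-1 toward OW-7, i.e. toward the south-west.

i ≈ 0.00336; groundwater flows toward the south-west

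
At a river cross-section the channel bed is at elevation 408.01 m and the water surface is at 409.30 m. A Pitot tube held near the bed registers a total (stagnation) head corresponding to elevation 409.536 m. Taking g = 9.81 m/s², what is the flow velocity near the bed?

v ≈ 2.15 m/s

Near the bed, under hydrostatic conditions, the piezometric head (z + ψ) equals the free-surface elevation, 409.30 m.
Velocity head = total − piezometric = 409.536 − 409.30 = 0.236 m.
v = √(2g·h_v) = √(2 × 9.81 × 0.236) = 2.15 m/s.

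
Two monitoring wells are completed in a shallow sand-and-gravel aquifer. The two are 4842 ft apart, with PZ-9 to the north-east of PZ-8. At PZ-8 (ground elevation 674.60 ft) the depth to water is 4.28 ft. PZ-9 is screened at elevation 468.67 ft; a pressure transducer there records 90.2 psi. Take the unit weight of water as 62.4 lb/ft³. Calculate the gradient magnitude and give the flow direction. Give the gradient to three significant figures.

Total head at PZ-8: h = 674.60 − 4.28 = 670.32 ft.
Pressure head at PZ-9: ψ = 144·P/γ = 144 × 90.2 / 62.4 = 208.15 ft.
Total head at PZ-9: h = z + ψ = 468.67 + 208.15 = 676.82 ft.
Head difference: h(PZ-8) − h(PZ-9) = 670.32 − 676.82 = -6.50 ft.
Hydraulic gradient: i = |Δh| / L = 6.50 / 4842 = 0.00134.
Flow is from higher to lower head: from PZ-9 toward PZ-8, i.e. toward the south-west.

i ≈ 0.00134; groundwater flows toward the south-west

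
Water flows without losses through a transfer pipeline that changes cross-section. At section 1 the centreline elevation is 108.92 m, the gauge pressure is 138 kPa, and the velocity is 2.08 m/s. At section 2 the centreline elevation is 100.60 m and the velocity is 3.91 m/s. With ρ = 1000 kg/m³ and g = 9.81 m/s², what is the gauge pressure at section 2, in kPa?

Pressure head at 1: ψ₁ = P₁/(ρg) = 138×1000 / (1000 × 9.81) = 14.07 m.
Velocity heads: v₁²/2g = 2.08²/19.62 = 0.221 m; v₂²/2g = 3.91²/19.62 = 0.779 m.
Total head H = z₁ + ψ₁ + v₁²/2g = 108.92 + 14.07 + 0.221 = 123.21 m.
ψ₂ = H − z₂ − v₂²/2g = 123.21 − 100.60 − 0.779 = 21.83 m.
P₂ = ρgψ₂ = 1000 × 9.81 × 21.83 ≈ 214 kPa.

P₂ ≈ 214 kPa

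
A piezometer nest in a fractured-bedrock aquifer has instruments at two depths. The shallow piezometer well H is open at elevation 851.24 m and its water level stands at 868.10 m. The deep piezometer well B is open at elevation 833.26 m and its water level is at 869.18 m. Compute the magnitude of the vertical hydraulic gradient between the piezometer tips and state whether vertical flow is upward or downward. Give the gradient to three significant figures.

|i_v| ≈ 0.0601; vertical flow is upward

Total head at well H: h = 868.10 m (water level in the standpipe).
Total head at well B: h = 869.18 m.
Δh = h(well H) − h(well B) = 868.10 − 869.18 = -1.08 m.
Vertical separation Δz = 851.24 − 833.26 = 17.98 m.
|i_v| = |Δh| / Δz = 1.08 / 17.98 = 0.0601.
Head is higher in the deep piezometer, so vertical flow is upward (discharge condition).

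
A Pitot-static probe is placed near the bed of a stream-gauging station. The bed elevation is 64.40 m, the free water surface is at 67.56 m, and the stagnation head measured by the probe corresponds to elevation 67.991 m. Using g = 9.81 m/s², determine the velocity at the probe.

v ≈ 2.91 m/s

Near the bed, under hydrostatic conditions, the piezometric head (z + ψ) equals the free-surface elevation, 67.56 m.
Velocity head = total − piezometric = 67.991 − 67.56 = 0.431 m.
v = √(2g·h_v) = √(2 × 9.81 × 0.431) = 2.91 m/s.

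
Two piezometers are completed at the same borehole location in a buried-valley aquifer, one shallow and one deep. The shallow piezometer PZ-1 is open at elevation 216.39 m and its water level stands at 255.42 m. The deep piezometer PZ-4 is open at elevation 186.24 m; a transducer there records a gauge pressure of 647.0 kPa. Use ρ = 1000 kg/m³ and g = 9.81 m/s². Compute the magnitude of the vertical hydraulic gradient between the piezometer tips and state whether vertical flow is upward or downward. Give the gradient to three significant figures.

Total head at PZ-1: h = 255.42 m (water level in the standpipe).
Pressure head at PZ-4: ψ = P/(ρg) = 647.0×1000 / (1000 × 9.81) = 65.95 m.
Total head at PZ-4: h = z + ψ = 186.24 + 65.95 = 252.19 m.
Δh = h(PZ-1) − h(PZ-4) = 255.42 − 252.19 = 3.23 m.
Vertical separation Δz = 216.39 − 186.24 = 30.15 m.
|i_v| = |Δh| / Δz = 3.23 / 30.15 = 0.107.
Head is higher in the shallow piezometer, so vertical flow is downward (recharge condition).

|i_v| ≈ 0.107; vertical flow is downward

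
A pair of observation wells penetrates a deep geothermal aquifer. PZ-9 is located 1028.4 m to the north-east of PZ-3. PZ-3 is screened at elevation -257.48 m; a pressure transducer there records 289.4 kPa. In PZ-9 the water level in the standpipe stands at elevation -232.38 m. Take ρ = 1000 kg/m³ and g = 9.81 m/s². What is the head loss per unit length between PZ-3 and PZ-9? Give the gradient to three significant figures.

i ≈ 0.00428 m/m

Pressure head at PZ-3: ψ = P/(ρg) = 289.4×1000 / (1000 × 9.81) = 29.50 m.
Total head at PZ-3: h = z + ψ = -257.48 + 29.50 = -227.98 m.
Total head at PZ-9: h = -232.38 m (water level in the piezometer is the total head).
Head difference: h(PZ-3) − h(PZ-9) = -227.98 − (-232.38) = 4.40 m.
Hydraulic gradient: i = |Δh| / L = 4.40 / 1028.4 = 0.00428.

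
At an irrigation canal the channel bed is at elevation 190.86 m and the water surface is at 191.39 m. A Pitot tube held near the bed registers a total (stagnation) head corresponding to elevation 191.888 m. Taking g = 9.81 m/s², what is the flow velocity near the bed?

v ≈ 3.13 m/s

Near the bed, under hydrostatic conditions, the piezometric head (z + ψ) equals the free-surface elevation, 191.39 m.
Velocity head = total − piezometric = 191.888 − 191.39 = 0.498 m.
v = √(2g·h_v) = √(2 × 9.81 × 0.498) = 3.13 m/s.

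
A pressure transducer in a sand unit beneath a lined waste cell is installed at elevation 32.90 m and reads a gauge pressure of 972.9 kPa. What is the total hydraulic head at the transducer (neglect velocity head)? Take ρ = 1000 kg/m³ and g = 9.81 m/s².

ψ = P/(ρg) = 972.9×1000 / (1000 × 9.81) = 99.17 m.
h = z + ψ = 32.90 + 99.17 = 132.07 m.

h ≈ 132.07 m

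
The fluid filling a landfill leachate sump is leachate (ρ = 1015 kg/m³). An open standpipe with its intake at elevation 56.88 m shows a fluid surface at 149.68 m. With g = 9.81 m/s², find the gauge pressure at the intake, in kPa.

Pressure head ψ = h − z = 149.68 − 56.88 = 92.80 m.
P = ρgψ = 1015 × 9.81 × 92.80 = 924024 Pa ≈ 924 kPa.

P ≈ 924 kPa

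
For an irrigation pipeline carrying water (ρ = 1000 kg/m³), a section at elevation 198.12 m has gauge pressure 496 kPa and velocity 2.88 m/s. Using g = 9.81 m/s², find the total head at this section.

Pressure head ψ = P/(ρg) = 496×1000 / (1000 × 9.81) = 50.56 m.
Velocity head = v²/(2g) = 2.88² / (2 × 9.81) = 0.423 m.
h = z + ψ + v²/(2g) = 198.12 + 50.56 + 0.423 = 249.10 m.

h ≈ 249.10 m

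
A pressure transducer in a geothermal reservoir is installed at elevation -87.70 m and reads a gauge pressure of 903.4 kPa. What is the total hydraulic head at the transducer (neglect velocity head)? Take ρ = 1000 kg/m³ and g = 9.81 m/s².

ψ = P/(ρg) = 903.4×1000 / (1000 × 9.81) = 92.09 m.
h = z + ψ = -87.70 + 92.09 = 4.39 m.

h ≈ 4.39 m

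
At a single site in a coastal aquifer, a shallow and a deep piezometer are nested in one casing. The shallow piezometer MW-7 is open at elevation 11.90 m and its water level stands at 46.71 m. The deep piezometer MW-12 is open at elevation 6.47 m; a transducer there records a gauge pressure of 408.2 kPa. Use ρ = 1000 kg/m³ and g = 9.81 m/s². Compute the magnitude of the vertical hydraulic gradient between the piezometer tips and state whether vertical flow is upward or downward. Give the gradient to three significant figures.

|i_v| ≈ 0.252; vertical flow is upward

Total head at MW-7: h = 46.71 m (water level in the standpipe).
Pressure head at MW-12: ψ = P/(ρg) = 408.2×1000 / (1000 × 9.81) = 41.61 m.
Total head at MW-12: h = z + ψ = 6.47 + 41.61 = 48.08 m.
Δh = h(MW-7) − h(MW-12) = 46.71 − 48.08 = -1.37 m.
Vertical separation Δz = 11.90 − 6.47 = 5.43 m.
|i_v| = |Δh| / Δz = 1.37 / 5.43 = 0.252.
Head is higher in the deep piezometer, so vertical flow is upward (discharge condition).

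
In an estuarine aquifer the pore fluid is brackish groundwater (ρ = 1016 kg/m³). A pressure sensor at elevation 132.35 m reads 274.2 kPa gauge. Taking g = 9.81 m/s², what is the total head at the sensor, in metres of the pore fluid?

h ≈ 159.86 m

ψ = P/(ρg) = 274.2×1000 / (1016 × 9.81) = 27.51 m.
h = z + ψ = 132.35 + 27.51 = 159.86 m.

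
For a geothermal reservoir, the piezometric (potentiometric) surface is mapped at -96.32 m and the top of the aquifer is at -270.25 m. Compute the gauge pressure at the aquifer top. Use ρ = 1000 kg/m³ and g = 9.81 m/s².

Pressure head at the aquifer top: ψ = h − z = -96.32 − (-270.25) = 173.93 m.
P = ρgψ = 1000 × 9.81 × 173.93 = 1706253 Pa ≈ 1710 kPa.

P ≈ 1710 kPa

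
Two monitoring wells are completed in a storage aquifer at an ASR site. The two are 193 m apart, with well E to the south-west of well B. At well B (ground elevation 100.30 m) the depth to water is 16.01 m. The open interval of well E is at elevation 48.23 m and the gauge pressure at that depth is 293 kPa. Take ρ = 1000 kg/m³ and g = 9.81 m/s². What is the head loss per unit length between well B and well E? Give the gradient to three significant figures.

Total head at well B: h = 100.30 − 16.01 = 84.29 m.
Pressure head at well E: ψ = P/(ρg) = 293×1000 / (1000 × 9.81) = 29.87 m.
Total head at well E: h = z + ψ = 48.23 + 29.87 = 78.10 m.
Head difference: h(well B) − h(well E) = 84.29 − 78.10 = 6.19 m.
Hydraulic gradient: i = |Δh| / L = 6.19 / 193 = 0.0321.

i ≈ 0.0321 m/m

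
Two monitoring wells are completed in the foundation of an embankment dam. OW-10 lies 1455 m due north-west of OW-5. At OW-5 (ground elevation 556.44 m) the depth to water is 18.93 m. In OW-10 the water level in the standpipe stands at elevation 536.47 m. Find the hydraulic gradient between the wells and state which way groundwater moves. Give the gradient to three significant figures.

i ≈ 0.000715; groundwater flows toward the north-west

Total head at OW-5: h = 556.44 − 18.93 = 537.51 m.
Total head at OW-10: h = 536.47 m (water level in the piezometer is the total head).
Head difference: h(OW-5) − h(OW-10) = 537.51 − 536.47 = 1.04 m.
Hydraulic gradient: i = |Δh| / L = 1.04 / 1455 = 0.000715.
Flow is from higher to lower head: from OW-5 toward OW-10, i.e. toward the north-west.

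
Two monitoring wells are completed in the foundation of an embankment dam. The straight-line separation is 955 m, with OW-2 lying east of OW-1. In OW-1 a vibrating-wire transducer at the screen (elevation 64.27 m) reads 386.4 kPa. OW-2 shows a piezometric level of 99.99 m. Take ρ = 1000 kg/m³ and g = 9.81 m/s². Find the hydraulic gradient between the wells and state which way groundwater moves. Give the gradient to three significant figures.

Pressure head at OW-1: ψ = P/(ρg) = 386.4×1000 / (1000 × 9.81) = 39.39 m.
Total head at OW-1: h = z + ψ = 64.27 + 39.39 = 103.66 m.
Total head at OW-2: h = 99.99 m (water level in the piezometer is the total head).
Head difference: h(OW-1) − h(OW-2) = 103.66 − 99.99 = 3.67 m.
Hydraulic gradient: i = |Δh| / L = 3.67 / 955 = 0.00384.
Flow is from higher to lower head: from OW-1 toward OW-2, i.e. toward the east.

i ≈ 0.00384; groundwater flows toward the east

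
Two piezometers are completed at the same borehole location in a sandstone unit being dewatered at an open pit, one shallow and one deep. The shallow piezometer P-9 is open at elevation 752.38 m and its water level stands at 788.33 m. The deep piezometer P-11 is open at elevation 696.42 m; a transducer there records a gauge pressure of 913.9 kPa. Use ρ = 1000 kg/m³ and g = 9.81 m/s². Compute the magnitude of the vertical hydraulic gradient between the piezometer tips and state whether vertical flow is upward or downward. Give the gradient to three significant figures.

Total head at P-9: h = 788.33 m (water level in the standpipe).
Pressure head at P-11: ψ = P/(ρg) = 913.9×1000 / (1000 × 9.81) = 93.16 m.
Total head at P-11: h = z + ψ = 696.42 + 93.16 = 789.58 m.
Δh = h(P-9) − h(P-11) = 788.33 − 789.58 = -1.25 m.
Vertical separation Δz = 752.38 − 696.42 = 55.96 m.
|i_v| = |Δh| / Δz = 1.25 / 55.96 = 0.0223.
Head is higher in the deep piezometer, so vertical flow is upward (discharge condition).

|i_v| ≈ 0.0223; vertical flow is upward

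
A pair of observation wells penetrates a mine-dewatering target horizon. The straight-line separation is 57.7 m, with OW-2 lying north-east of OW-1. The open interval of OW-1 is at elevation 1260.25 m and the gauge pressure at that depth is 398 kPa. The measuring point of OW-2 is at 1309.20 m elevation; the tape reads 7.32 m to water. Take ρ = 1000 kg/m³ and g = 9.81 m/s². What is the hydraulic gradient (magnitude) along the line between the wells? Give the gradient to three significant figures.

Pressure head at OW-1: ψ = P/(ρg) = 398×1000 / (1000 × 9.81) = 40.57 m.
Total head at OW-1: h = z + ψ = 1260.25 + 40.57 = 1300.82 m.
Total head at OW-2: h = 1309.20 − 7.32 = 1301.88 m.
Head difference: h(OW-1) − h(OW-2) = 1300.82 − 1301.88 = -1.06 m.
Hydraulic gradient: i = |Δh| / L = 1.06 / 57.7 = 0.0184.

i ≈ 0.0184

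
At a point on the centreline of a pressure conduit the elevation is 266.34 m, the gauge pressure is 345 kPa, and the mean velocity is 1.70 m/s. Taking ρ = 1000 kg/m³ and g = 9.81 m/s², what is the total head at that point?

h ≈ 301.66 m

Pressure head ψ = P/(ρg) = 345×1000 / (1000 × 9.81) = 35.17 m.
Velocity head = v²/(2g) = 1.70² / (2 × 9.81) = 0.147 m.
h = z + ψ + v²/(2g) = 266.34 + 35.17 + 0.147 = 301.66 m.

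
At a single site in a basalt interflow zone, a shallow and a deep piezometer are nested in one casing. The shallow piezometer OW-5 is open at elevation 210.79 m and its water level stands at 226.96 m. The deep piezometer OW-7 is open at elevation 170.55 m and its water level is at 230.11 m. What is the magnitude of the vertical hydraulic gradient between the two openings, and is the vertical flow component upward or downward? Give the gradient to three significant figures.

|i_v| ≈ 0.0783; vertical flow is upward

Total head at OW-5: h = 226.96 m (water level in the standpipe).
Total head at OW-7: h = 230.11 m.
Δh = h(OW-5) − h(OW-7) = 226.96 − 230.11 = -3.15 m.
Vertical separation Δz = 210.79 − 170.55 = 40.24 m.
|i_v| = |Δh| / Δz = 3.15 / 40.24 = 0.0783.
Head is higher in the deep piezometer, so vertical flow is upward (discharge condition).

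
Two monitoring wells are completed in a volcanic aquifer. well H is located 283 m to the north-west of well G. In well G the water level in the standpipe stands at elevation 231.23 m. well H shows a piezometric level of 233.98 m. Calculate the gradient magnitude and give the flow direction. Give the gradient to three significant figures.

Total head at well G: h = 231.23 m (water level in the piezometer is the total head).
Total head at well H: h = 233.98 m (water level in the piezometer is the total head).
Head difference: h(well G) − h(well H) = 231.23 − 233.98 = -2.75 m.
Hydraulic gradient: i = |Δh| / L = 2.75 / 283 = 0.00972.
Flow is from higher to lower head: from well H toward well G, i.e. toward the south-east.

i ≈ 0.00972; groundwater flows toward the south-east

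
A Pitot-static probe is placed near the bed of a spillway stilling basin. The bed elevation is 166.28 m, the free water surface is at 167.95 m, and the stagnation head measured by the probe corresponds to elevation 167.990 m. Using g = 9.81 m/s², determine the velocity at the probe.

v ≈ 0.886 m/s

Near the bed, under hydrostatic conditions, the piezometric head (z + ψ) equals the free-surface elevation, 167.95 m.
Velocity head = total − piezometric = 167.990 − 167.95 = 0.040 m.
v = √(2g·h_v) = √(2 × 9.81 × 0.040) = 0.886 m/s.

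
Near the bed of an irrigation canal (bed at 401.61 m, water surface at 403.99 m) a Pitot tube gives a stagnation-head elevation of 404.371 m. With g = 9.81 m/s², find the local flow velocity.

v ≈ 2.73 m/s

Near the bed, under hydrostatic conditions, the piezometric head (z + ψ) equals the free-surface elevation, 403.99 m.
Velocity head = total − piezometric = 404.371 − 403.99 = 0.381 m.
v = √(2g·h_v) = √(2 × 9.81 × 0.381) = 2.73 m/s.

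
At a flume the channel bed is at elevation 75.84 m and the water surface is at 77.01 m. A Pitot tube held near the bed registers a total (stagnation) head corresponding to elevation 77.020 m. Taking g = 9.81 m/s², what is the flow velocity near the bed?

v ≈ 0.443 m/s

Near the bed, under hydrostatic conditions, the piezometric head (z + ψ) equals the free-surface elevation, 77.01 m.
Velocity head = total − piezometric = 77.020 − 77.01 = 0.010 m.
v = √(2g·h_v) = √(2 × 9.81 × 0.010) = 0.443 m/s.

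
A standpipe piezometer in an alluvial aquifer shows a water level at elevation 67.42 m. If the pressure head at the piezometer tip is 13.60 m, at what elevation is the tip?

z ≈ 53.82 m

z = h − ψ = 67.42 − 13.60 = 53.82 m.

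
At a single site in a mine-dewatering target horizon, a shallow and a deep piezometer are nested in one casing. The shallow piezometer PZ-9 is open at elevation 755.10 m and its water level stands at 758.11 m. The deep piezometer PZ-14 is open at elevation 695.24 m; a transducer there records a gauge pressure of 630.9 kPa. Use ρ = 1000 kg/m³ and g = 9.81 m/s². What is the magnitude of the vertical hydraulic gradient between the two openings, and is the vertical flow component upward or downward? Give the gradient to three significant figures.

Total head at PZ-9: h = 758.11 m (water level in the standpipe).
Pressure head at PZ-14: ψ = P/(ρg) = 630.9×1000 / (1000 × 9.81) = 64.31 m.
Total head at PZ-14: h = z + ψ = 695.24 + 64.31 = 759.55 m.
Δh = h(PZ-9) − h(PZ-14) = 758.11 − 759.55 = -1.44 m.
Vertical separation Δz = 755.10 − 695.24 = 59.86 m.
|i_v| = |Δh| / Δz = 1.44 / 59.86 = 0.0241.
Head is higher in the deep piezometer, so vertical flow is upward (discharge condition).

|i_v| ≈ 0.0241; vertical flow is upward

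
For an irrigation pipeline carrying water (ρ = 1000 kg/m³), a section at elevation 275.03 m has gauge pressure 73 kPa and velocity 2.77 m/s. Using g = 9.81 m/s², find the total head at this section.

Pressure head ψ = P/(ρg) = 73×1000 / (1000 × 9.81) = 7.44 m.
Velocity head = v²/(2g) = 2.77² / (2 × 9.81) = 0.391 m.
h = z + ψ + v²/(2g) = 275.03 + 7.44 + 0.391 = 282.86 m.

h ≈ 282.86 m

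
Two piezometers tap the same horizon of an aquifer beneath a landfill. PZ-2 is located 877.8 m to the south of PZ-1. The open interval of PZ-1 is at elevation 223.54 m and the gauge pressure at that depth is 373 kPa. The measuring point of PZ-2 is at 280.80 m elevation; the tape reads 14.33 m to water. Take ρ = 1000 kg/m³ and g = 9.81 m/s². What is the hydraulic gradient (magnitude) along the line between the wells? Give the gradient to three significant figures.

Pressure head at PZ-1: ψ = P/(ρg) = 373×1000 / (1000 × 9.81) = 38.02 m.
Total head at PZ-1: h = z + ψ = 223.54 + 38.02 = 261.56 m.
Total head at PZ-2: h = 280.80 − 14.33 = 266.47 m.
Head difference: h(PZ-1) − h(PZ-2) = 261.56 − 266.47 = -4.91 m.
Hydraulic gradient: i = |Δh| / L = 4.91 / 877.8 = 0.00559.

i ≈ 0.00559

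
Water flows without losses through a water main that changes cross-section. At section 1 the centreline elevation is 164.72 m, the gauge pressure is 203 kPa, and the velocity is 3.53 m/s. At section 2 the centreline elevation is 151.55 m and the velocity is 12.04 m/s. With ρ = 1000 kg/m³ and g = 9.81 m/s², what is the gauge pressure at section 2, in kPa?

Pressure head at 1: ψ₁ = P₁/(ρg) = 203×1000 / (1000 × 9.81) = 20.69 m.
Velocity heads: v₁²/2g = 3.53²/19.62 = 0.635 m; v₂²/2g = 12.04²/19.62 = 7.388 m.
Total head H = z₁ + ψ₁ + v₁²/2g = 164.72 + 20.69 + 0.635 = 186.04 m.
ψ₂ = H − z₂ − v₂²/2g = 186.04 − 151.55 − 7.388 = 27.10 m.
P₂ = ρgψ₂ = 1000 × 9.81 × 27.10 ≈ 266 kPa.

P₂ ≈ 266 kPa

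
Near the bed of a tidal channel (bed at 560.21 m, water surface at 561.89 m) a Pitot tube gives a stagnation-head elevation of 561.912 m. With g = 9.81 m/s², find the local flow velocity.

Near the bed, under hydrostatic conditions, the piezometric head (z + ψ) equals the free-surface elevation, 561.89 m.
Velocity head = total − piezometric = 561.912 − 561.89 = 0.022 m.
v = √(2g·h_v) = √(2 × 9.81 × 0.022) = 0.657 m/s.

v ≈ 0.657 m/s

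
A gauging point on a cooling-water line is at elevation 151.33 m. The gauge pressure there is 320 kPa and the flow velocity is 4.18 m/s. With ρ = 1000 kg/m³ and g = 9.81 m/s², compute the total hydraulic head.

h ≈ 184.84 m

Pressure head ψ = P/(ρg) = 320×1000 / (1000 × 9.81) = 32.62 m.
Velocity head = v²/(2g) = 4.18² / (2 × 9.81) = 0.891 m.
h = z + ψ + v²/(2g) = 151.33 + 32.62 + 0.891 = 184.84 m.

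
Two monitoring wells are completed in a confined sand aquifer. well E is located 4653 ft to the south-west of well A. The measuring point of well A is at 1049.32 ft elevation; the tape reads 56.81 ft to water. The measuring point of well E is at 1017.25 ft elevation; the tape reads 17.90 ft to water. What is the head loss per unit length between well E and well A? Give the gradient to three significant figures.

Total head at well A: h = 1049.32 − 56.81 = 992.51 ft.
Total head at well E: h = 1017.25 − 17.90 = 999.35 ft.
Head difference: h(well A) − h(well E) = 992.51 − 999.35 = -6.84 ft.
Hydraulic gradient: i = |Δh| / L = 6.84 / 4653 = 0.00147.

i ≈ 0.00147 ft/ft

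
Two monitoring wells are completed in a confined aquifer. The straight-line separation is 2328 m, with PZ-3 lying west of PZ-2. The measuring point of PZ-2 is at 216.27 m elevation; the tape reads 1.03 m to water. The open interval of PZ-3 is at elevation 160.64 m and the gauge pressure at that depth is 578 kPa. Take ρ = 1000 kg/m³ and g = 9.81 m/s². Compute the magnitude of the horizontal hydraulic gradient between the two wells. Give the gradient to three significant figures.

Total head at PZ-2: h = 216.27 − 1.03 = 215.24 m.
Pressure head at PZ-3: ψ = P/(ρg) = 578×1000 / (1000 × 9.81) = 58.92 m.
Total head at PZ-3: h = z + ψ = 160.64 + 58.92 = 219.56 m.
Head difference: h(PZ-2) − h(PZ-3) = 215.24 − 219.56 = -4.32 m.
Hydraulic gradient: i = |Δh| / L = 4.32 / 2328 = 0.00186.

i ≈ 0.00186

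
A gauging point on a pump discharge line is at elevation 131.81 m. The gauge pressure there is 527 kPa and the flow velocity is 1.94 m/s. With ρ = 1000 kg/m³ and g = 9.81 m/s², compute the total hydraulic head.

Pressure head ψ = P/(ρg) = 527×1000 / (1000 × 9.81) = 53.72 m.
Velocity head = v²/(2g) = 1.94² / (2 × 9.81) = 0.192 m.
h = z + ψ + v²/(2g) = 131.81 + 53.72 + 0.192 = 185.72 m.

h ≈ 185.72 m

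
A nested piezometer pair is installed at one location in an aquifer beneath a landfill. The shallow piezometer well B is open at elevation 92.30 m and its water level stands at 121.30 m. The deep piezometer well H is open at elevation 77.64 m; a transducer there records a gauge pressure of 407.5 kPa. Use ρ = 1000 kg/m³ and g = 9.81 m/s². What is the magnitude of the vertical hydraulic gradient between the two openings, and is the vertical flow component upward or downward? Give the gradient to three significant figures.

|i_v| ≈ 0.145; vertical flow is downward

Total head at well B: h = 121.30 m (water level in the standpipe).
Pressure head at well H: ψ = P/(ρg) = 407.5×1000 / (1000 × 9.81) = 41.54 m.
Total head at well H: h = z + ψ = 77.64 + 41.54 = 119.18 m.
Δh = h(well B) − h(well H) = 121.30 − 119.18 = 2.12 m.
Vertical separation Δz = 92.30 − 77.64 = 14.66 m.
|i_v| = |Δh| / Δz = 2.12 / 14.66 = 0.145.
Head is higher in the shallow piezometer, so vertical flow is downward (recharge condition).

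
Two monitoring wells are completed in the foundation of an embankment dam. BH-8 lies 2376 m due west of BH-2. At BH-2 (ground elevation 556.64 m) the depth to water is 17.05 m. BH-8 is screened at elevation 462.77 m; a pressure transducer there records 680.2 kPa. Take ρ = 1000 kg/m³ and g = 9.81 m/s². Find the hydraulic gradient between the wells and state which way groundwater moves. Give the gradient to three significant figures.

i ≈ 0.00315; groundwater flows toward the west

Total head at BH-2: h = 556.64 − 17.05 = 539.59 m.
Pressure head at BH-8: ψ = P/(ρg) = 680.2×1000 / (1000 × 9.81) = 69.34 m.
Total head at BH-8: h = z + ψ = 462.77 + 69.34 = 532.11 m.
Head difference: h(BH-2) − h(BH-8) = 539.59 − 532.11 = 7.48 m.
Hydraulic gradient: i = |Δh| / L = 7.48 / 2376 = 0.00315.
Flow is from higher to lower head: from BH-2 toward BH-8, i.e. toward the west.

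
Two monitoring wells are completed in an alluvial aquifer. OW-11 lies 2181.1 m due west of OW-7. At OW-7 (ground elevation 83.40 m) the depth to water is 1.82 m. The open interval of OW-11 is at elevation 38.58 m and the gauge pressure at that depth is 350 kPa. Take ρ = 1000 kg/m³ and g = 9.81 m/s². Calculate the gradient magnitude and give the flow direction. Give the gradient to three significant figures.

Total head at OW-7: h = 83.40 − 1.82 = 81.58 m.
Pressure head at OW-11: ψ = P/(ρg) = 350×1000 / (1000 × 9.81) = 35.68 m.
Total head at OW-11: h = z + ψ = 38.58 + 35.68 = 74.26 m.
Head difference: h(OW-7) − h(OW-11) = 81.58 − 74.26 = 7.32 m.
Hydraulic gradient: i = |Δh| / L = 7.32 / 2181.1 = 0.00336.
Flow is from higher to lower head: from OW-7 toward OW-11, i.e. toward the west.

i ≈ 0.00336; groundwater flows toward the west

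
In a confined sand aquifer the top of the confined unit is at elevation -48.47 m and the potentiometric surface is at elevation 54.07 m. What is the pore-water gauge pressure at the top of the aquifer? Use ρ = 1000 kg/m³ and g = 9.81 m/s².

Pressure head at the aquifer top: ψ = h − z = 54.07 − (-48.47) = 102.54 m.
P = ρgψ = 1000 × 9.81 × 102.54 = 1005917 Pa ≈ 1010 kPa.

P ≈ 1010 kPa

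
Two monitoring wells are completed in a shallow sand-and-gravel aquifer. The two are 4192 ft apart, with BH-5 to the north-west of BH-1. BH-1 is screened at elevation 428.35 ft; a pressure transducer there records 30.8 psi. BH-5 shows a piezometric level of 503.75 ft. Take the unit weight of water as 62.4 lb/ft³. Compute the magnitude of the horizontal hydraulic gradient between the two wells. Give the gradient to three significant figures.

i ≈ 0.00103

Pressure head at BH-1: ψ = 144·P/γ = 144 × 30.8 / 62.4 = 71.08 ft.
Total head at BH-1: h = z + ψ = 428.35 + 71.08 = 499.43 ft.
Total head at BH-5: h = 503.75 ft (water level in the piezometer is the total head).
Head difference: h(BH-1) − h(BH-5) = 499.43 − 503.75 = -4.32 ft.
Hydraulic gradient: i = |Δh| / L = 4.32 / 4192 = 0.00103.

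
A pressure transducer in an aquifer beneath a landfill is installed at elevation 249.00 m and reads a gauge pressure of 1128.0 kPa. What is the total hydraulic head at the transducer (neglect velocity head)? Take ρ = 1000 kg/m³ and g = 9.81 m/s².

ψ = P/(ρg) = 1128.0×1000 / (1000 × 9.81) = 114.98 m.
h = z + ψ = 249.00 + 114.98 = 363.98 m.

h ≈ 363.98 m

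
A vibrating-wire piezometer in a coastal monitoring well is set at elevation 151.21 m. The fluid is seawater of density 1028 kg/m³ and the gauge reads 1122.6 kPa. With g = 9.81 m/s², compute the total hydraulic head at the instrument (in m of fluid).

h ≈ 262.53 m

ψ = P/(ρg) = 1122.6×1000 / (1028 × 9.81) = 111.32 m.
h = z + ψ = 151.21 + 111.32 = 262.53 m.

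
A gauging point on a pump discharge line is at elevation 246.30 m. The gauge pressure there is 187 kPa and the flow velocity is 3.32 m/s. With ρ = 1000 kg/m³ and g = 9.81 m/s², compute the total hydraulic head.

h ≈ 265.92 m

Pressure head ψ = P/(ρg) = 187×1000 / (1000 × 9.81) = 19.06 m.
Velocity head = v²/(2g) = 3.32² / (2 × 9.81) = 0.562 m.
h = z + ψ + v²/(2g) = 246.30 + 19.06 + 0.562 = 265.92 m.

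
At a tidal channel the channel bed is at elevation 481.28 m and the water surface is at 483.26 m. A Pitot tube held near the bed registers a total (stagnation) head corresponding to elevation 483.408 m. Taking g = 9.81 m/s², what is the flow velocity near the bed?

Near the bed, under hydrostatic conditions, the piezometric head (z + ψ) equals the free-surface elevation, 483.26 m.
Velocity head = total − piezometric = 483.408 − 483.26 = 0.148 m.
v = √(2g·h_v) = √(2 × 9.81 × 0.148) = 1.70 m/s.

v ≈ 1.70 m/s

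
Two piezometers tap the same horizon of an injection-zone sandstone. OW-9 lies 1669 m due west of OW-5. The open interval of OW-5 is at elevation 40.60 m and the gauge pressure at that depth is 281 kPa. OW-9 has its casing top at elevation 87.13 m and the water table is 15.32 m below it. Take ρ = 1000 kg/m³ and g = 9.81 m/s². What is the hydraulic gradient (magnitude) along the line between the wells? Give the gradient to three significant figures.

i ≈ 0.00154

Pressure head at OW-5: ψ = P/(ρg) = 281×1000 / (1000 × 9.81) = 28.64 m.
Total head at OW-5: h = z + ψ = 40.60 + 28.64 = 69.24 m.
Total head at OW-9: h = 87.13 − 15.32 = 71.81 m.
Head difference: h(OW-5) − h(OW-9) = 69.24 − 71.81 = -2.57 m.
Hydraulic gradient: i = |Δh| / L = 2.57 / 1669 = 0.00154.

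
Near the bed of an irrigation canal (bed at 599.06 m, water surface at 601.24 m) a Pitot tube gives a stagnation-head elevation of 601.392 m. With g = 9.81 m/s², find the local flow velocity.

v ≈ 1.73 m/s

Near the bed, under hydrostatic conditions, the piezometric head (z + ψ) equals the free-surface elevation, 601.24 m.
Velocity head = total − piezometric = 601.392 − 601.24 = 0.152 m.
v = √(2g·h_v) = √(2 × 9.81 × 0.152) = 1.73 m/s.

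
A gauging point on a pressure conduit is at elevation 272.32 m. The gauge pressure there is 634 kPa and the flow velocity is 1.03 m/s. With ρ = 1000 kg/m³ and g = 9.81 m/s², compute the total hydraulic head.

h ≈ 337.00 m

Pressure head ψ = P/(ρg) = 634×1000 / (1000 × 9.81) = 64.63 m.
Velocity head = v²/(2g) = 1.03² / (2 × 9.81) = 0.054 m.
h = z + ψ + v²/(2g) = 272.32 + 64.63 + 0.054 = 337.00 m.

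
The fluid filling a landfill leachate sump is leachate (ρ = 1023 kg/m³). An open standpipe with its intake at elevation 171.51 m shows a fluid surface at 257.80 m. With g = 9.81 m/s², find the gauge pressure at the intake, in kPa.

Pressure head ψ = h − z = 257.80 − 171.51 = 86.29 m.
P = ρgψ = 1023 × 9.81 × 86.29 = 865975 Pa ≈ 866 kPa.

P ≈ 866 kPa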